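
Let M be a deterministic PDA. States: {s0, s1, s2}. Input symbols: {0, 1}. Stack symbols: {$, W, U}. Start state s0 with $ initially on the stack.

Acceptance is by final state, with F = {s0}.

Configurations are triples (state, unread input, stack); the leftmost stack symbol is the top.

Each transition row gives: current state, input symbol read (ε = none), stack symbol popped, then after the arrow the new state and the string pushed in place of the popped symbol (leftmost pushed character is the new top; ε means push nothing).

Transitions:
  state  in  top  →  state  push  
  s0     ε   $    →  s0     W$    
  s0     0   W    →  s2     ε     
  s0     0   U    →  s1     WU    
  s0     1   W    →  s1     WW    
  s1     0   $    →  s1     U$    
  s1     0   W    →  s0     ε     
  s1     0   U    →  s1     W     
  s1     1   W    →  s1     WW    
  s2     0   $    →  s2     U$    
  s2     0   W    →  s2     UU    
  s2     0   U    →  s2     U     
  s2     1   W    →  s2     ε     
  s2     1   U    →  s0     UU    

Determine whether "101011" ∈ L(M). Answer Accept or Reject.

(s0, 101011, $) ⊢ (s0, 101011, W$) ⊢ (s1, 01011, WW$) ⊢ (s0, 1011, W$) ⊢ (s1, 011, WW$) ⊢ (s0, 11, W$) ⊢ (s1, 1, WW$) ⊢ (s1, ε, WWW$)
All input consumed; state s1 ∉ F and no further ε-move applies.

Reject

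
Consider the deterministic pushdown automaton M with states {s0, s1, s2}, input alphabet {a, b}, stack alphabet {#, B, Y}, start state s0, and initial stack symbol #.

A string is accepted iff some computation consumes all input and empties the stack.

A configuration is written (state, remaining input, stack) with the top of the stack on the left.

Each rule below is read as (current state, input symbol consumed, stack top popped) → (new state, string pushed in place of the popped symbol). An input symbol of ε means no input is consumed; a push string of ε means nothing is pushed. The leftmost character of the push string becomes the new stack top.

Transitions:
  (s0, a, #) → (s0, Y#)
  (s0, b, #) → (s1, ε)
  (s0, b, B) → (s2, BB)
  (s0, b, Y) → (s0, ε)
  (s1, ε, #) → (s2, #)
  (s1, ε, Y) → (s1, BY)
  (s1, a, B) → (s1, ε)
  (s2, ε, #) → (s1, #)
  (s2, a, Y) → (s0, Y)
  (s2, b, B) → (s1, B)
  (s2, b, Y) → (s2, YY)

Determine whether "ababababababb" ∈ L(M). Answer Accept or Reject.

Accept

(s0, ababababababb, #)
  read a, top #: go to s0, push Y# → (s0, babababababb, Y#)
  read b, top Y: go to s0, push ε → (s0, abababababb, #)
  read a, top #: go to s0, push Y# → (s0, bababababb, Y#)
  read b, top Y: go to s0, push ε → (s0, ababababb, #)
  read a, top #: go to s0, push Y# → (s0, babababb, Y#)
  read b, top Y: go to s0, push ε → (s0, abababb, #)
  read a, top #: go to s0, push Y# → (s0, bababb, Y#)
  read b, top Y: go to s0, push ε → (s0, ababb, #)
  read a, top #: go to s0, push Y# → (s0, babb, Y#)
  read b, top Y: go to s0, push ε → (s0, abb, #)
  read a, top #: go to s0, push Y# → (s0, bb, Y#)
  read b, top Y: go to s0, push ε → (s0, b, #)
  read b, top #: go to s1, push ε → (s1, ε, ε)
All input consumed and the stack is empty.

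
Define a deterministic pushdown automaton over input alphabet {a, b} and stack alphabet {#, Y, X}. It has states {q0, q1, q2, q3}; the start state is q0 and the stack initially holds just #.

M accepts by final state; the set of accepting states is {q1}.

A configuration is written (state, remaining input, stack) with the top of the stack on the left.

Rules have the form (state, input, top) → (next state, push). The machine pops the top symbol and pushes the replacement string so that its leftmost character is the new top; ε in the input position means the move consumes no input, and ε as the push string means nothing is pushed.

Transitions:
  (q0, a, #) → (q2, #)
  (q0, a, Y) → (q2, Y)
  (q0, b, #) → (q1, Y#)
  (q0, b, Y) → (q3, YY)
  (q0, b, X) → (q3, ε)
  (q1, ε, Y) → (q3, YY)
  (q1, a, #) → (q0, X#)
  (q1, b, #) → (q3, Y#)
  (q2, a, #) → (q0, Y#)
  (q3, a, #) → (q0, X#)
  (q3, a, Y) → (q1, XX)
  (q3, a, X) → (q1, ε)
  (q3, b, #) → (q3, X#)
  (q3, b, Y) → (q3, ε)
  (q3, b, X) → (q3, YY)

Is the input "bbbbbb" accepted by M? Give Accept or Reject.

Reject

(q0, bbbbbb, #) ⊢ (q1, bbbbb, Y#) ⊢ (q3, bbbbb, YY#) ⊢ (q3, bbbb, Y#) ⊢ (q3, bbb, #) ⊢ (q3, bb, X#) ⊢ (q3, b, YY#) ⊢ (q3, ε, Y#)
All input consumed; state q3 ∉ F and no further ε-move applies.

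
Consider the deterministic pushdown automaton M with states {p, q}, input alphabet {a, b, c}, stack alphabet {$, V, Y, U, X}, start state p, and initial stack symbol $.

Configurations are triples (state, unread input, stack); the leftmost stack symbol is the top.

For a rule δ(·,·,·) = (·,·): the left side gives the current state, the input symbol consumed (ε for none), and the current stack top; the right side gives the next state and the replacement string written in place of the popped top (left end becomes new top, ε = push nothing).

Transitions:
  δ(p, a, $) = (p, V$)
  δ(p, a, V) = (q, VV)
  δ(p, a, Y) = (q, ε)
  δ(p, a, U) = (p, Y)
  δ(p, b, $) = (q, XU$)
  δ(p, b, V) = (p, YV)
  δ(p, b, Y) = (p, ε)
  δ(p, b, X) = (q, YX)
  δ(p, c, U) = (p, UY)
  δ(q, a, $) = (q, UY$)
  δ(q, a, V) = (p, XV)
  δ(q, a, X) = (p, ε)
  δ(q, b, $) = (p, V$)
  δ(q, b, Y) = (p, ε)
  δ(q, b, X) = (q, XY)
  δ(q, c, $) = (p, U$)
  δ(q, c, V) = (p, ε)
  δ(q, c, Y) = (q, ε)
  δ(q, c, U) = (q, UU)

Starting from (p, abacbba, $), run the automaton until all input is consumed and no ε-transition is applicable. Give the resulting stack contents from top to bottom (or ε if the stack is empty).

(p, abacbba, $)
  read a, top $: go to p, push V$ → (p, bacbba, V$)
  read b, top V: go to p, push YV → (p, acbba, YV$)
  read a, top Y: go to q, push ε → (q, cbba, V$)
  read c, top V: go to p, push ε → (p, bba, $)
  read b, top $: go to q, push XU$ → (q, ba, XU$)
  read b, top X: go to q, push XY → (q, a, XYU$)
  read a, top X: go to p, push ε → (p, ε, YU$)
All input consumed in state p with stack YU$.

YU$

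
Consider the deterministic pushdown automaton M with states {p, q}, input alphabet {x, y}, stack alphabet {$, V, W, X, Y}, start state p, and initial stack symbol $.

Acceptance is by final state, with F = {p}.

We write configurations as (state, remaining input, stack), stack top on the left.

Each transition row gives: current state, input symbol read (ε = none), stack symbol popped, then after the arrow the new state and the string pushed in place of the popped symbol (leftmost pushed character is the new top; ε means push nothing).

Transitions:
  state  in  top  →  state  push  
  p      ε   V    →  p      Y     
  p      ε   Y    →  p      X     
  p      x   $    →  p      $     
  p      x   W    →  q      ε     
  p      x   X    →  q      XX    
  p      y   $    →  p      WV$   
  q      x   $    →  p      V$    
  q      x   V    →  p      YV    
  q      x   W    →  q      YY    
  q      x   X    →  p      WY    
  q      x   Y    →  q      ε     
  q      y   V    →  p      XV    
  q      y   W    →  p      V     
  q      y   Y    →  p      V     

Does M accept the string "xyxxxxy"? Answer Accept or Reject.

(p, xyxxxxy, $) ⊢ (p, yxxxxy, $) ⊢ (p, xxxxy, WV$) ⊢ (q, xxxy, V$) ⊢ (p, xxy, YV$) ⊢ (p, xxy, XV$) ⊢ (q, xy, XXV$) ⊢ (p, y, WYXV$)
No transition applies at (p, y, WYXV$); input not fully consumed.

Reject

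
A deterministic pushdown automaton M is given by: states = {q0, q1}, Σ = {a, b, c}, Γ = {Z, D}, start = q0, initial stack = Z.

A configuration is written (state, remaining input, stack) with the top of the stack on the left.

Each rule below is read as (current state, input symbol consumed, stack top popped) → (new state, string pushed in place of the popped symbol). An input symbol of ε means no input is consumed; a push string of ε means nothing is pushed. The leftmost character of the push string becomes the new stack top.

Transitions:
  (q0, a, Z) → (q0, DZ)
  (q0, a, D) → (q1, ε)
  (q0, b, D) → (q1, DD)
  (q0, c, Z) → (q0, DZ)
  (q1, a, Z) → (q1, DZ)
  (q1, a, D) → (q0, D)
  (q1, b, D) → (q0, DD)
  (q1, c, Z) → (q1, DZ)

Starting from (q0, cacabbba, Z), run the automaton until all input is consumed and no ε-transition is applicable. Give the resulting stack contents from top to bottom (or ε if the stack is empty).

(q0, cacabbba, Z)
  read c, top Z: go to q0, push DZ → (q0, acabbba, DZ)
  read a, top D: go to q1, push ε → (q1, cabbba, Z)
  read c, top Z: go to q1, push DZ → (q1, abbba, DZ)
  read a, top D: go to q0, push D → (q0, bbba, DZ)
  read b, top D: go to q1, push DD → (q1, bba, DDZ)
  read b, top D: go to q0, push DD → (q0, ba, DDDZ)
  read b, top D: go to q1, push DD → (q1, a, DDDDZ)
  read a, top D: go to q0, push D → (q0, ε, DDDDZ)
All input consumed in state q0 with stack DDDDZ.

DDDDZ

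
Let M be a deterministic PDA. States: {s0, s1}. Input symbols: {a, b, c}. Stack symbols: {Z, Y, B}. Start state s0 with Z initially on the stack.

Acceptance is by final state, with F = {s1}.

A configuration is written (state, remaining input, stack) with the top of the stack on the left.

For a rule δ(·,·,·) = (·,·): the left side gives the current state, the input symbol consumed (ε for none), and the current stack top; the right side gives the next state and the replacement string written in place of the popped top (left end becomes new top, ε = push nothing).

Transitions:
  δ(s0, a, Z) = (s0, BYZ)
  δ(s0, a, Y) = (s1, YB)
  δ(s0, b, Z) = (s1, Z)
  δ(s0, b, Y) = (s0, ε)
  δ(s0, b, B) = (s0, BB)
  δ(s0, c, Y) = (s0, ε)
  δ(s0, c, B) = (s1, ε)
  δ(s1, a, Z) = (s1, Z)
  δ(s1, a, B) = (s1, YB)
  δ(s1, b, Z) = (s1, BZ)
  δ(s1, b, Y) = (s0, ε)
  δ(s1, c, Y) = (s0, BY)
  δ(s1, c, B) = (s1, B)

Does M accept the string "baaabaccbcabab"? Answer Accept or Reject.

(s0, baaabaccbcabab, Z) ⊢ (s1, aaabaccbcabab, Z) ⊢ (s1, aabaccbcabab, Z) ⊢ (s1, abaccbcabab, Z) ⊢ (s1, baccbcabab, Z) ⊢ (s1, accbcabab, BZ) ⊢ (s1, ccbcabab, YBZ) ⊢ (s0, cbcabab, BYBZ) ⊢ (s1, bcabab, YBZ) ⊢ (s0, cabab, BZ) ⊢ (s1, abab, Z) ⊢ (s1, bab, Z) ⊢ (s1, ab, BZ) ⊢ (s1, b, YBZ) ⊢ (s0, ε, BZ)
All input consumed; state s0 ∉ F and no further ε-move applies.

Reject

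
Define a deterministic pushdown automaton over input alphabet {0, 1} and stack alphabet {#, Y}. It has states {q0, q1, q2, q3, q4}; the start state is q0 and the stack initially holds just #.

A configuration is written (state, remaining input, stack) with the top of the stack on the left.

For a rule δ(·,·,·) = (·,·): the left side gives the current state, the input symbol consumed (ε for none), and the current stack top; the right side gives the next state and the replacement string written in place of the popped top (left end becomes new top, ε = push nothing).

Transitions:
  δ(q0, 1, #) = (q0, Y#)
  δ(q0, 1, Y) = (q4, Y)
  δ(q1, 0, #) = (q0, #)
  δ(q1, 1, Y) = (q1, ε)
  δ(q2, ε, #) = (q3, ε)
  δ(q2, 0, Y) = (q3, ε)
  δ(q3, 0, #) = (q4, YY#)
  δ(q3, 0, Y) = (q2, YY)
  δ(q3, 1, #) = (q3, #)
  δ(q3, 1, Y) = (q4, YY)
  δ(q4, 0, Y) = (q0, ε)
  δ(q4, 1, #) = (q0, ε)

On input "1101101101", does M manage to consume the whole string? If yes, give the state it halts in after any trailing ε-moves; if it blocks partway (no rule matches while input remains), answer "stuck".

q0

(q0, 1101101101, #) ⊢ (q0, 101101101, Y#) ⊢ (q4, 01101101, Y#) ⊢ (q0, 1101101, #) ⊢ (q0, 101101, Y#) ⊢ (q4, 01101, Y#) ⊢ (q0, 1101, #) ⊢ (q0, 101, Y#) ⊢ (q4, 01, Y#) ⊢ (q0, 1, #) ⊢ (q0, ε, Y#)
All input consumed; M is in state q0.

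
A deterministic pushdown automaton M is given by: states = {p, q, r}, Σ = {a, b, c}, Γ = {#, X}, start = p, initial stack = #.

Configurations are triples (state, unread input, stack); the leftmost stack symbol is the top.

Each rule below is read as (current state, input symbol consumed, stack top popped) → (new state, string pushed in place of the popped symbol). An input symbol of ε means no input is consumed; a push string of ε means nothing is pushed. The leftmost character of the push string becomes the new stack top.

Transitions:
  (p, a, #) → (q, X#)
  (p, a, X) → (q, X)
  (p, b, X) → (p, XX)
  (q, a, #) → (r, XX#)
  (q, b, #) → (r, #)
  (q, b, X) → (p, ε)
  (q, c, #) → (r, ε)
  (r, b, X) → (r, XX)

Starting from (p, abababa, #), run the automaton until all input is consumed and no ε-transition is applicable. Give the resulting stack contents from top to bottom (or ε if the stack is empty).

X#

(p, abababa, #) ⊢ (q, bababa, X#) ⊢ (p, ababa, #) ⊢ (q, baba, X#) ⊢ (p, aba, #) ⊢ (q, ba, X#) ⊢ (p, a, #) ⊢ (q, ε, X#)
All input consumed in state q with stack X#.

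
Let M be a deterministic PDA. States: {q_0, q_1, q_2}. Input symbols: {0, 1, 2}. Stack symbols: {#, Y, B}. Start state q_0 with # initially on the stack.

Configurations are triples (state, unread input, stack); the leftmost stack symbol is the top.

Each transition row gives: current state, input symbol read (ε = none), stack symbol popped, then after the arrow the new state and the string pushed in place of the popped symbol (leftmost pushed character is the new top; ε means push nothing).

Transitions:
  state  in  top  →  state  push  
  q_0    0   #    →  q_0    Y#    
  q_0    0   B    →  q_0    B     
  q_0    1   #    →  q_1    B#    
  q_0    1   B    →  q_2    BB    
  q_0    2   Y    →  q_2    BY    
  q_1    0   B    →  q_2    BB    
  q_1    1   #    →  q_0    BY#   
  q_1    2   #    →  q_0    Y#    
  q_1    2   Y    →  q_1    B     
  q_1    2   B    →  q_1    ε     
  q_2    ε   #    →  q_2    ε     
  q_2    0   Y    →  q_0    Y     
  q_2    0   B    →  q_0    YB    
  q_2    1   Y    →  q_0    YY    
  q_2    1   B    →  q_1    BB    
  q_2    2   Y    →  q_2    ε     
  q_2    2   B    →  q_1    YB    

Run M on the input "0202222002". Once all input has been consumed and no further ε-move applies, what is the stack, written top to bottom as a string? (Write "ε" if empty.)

(q_0, 0202222002, #) ⊢ (q_0, 202222002, Y#) ⊢ (q_2, 02222002, BY#) ⊢ (q_0, 2222002, YBY#) ⊢ (q_2, 222002, BYBY#) ⊢ (q_1, 22002, YBYBY#) ⊢ (q_1, 2002, BBYBY#) ⊢ (q_1, 002, BYBY#) ⊢ (q_2, 02, BBYBY#) ⊢ (q_0, 2, YBBYBY#) ⊢ (q_2, ε, BYBBYBY#)
All input consumed in state q_2 with stack BYBBYBY#.

BYBBYBY#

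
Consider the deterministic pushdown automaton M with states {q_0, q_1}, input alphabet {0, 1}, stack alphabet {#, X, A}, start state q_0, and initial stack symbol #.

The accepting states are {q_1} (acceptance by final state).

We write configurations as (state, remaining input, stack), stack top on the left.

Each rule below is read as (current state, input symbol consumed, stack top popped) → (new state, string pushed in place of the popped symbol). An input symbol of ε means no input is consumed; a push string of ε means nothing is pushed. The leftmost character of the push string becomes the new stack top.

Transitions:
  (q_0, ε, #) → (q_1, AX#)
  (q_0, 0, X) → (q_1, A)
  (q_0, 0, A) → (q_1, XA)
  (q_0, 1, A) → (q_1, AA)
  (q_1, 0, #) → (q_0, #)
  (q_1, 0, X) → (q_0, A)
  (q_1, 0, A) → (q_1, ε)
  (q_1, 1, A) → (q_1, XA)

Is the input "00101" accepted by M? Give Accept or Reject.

(q_0, 00101, #) ⊢ (q_1, 00101, AX#) ⊢ (q_1, 0101, X#) ⊢ (q_0, 101, A#) ⊢ (q_1, 01, AA#) ⊢ (q_1, 1, A#) ⊢ (q_1, ε, XA#)
All input consumed; state q_1 ∈ F.

Accept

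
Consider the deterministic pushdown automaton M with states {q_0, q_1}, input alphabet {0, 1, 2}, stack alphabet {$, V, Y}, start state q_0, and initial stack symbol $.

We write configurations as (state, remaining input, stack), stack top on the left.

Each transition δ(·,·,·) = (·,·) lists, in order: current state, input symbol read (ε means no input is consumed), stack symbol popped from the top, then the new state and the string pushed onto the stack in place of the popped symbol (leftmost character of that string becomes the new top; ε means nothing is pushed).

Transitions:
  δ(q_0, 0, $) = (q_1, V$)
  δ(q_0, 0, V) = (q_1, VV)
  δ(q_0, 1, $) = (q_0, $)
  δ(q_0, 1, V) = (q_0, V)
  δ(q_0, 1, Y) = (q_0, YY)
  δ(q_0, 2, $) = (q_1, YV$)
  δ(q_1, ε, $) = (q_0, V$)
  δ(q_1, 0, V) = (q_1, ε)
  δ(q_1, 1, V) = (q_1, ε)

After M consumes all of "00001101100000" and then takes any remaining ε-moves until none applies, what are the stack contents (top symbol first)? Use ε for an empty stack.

(q_0, 00001101100000, $) ⊢ (q_1, 0001101100000, V$) ⊢ (q_1, 001101100000, $) ⊢ (q_0, 001101100000, V$) ⊢ (q_1, 01101100000, VV$) ⊢ (q_1, 1101100000, V$) ⊢ (q_1, 101100000, $) ⊢ (q_0, 101100000, V$) ⊢ (q_0, 01100000, V$) ⊢ (q_1, 1100000, VV$) ⊢ (q_1, 100000, V$) ⊢ (q_1, 00000, $) ⊢ (q_0, 00000, V$) ⊢ (q_1, 0000, VV$) ⊢ (q_1, 000, V$) ⊢ (q_1, 00, $) ⊢ (q_0, 00, V$) ⊢ (q_1, 0, VV$) ⊢ (q_1, ε, V$)
All input consumed in state q_1 with stack V$.

V$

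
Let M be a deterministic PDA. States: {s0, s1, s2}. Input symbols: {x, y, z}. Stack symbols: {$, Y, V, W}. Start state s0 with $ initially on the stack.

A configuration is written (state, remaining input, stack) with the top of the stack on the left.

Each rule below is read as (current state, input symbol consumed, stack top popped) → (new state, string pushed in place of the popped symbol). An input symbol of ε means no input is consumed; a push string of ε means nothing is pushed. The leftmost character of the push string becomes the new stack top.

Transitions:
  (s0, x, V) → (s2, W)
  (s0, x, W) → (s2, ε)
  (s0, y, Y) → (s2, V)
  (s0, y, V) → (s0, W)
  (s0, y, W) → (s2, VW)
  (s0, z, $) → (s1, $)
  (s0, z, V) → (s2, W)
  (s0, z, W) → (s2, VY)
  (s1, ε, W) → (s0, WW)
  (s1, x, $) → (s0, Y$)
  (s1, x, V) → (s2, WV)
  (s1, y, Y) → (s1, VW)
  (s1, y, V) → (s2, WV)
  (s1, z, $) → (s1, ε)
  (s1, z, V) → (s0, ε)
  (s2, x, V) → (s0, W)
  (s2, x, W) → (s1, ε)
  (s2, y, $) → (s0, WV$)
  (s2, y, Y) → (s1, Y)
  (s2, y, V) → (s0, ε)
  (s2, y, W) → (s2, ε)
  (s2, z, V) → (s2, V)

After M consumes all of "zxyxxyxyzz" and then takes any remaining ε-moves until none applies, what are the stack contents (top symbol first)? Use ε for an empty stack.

ε

(s0, zxyxxyxyzz, $) ⊢ (s1, xyxxyxyzz, $) ⊢ (s0, yxxyxyzz, Y$) ⊢ (s2, xxyxyzz, V$) ⊢ (s0, xyxyzz, W$) ⊢ (s2, yxyzz, $) ⊢ (s0, xyzz, WV$) ⊢ (s2, yzz, V$) ⊢ (s0, zz, $) ⊢ (s1, z, $) ⊢ (s1, ε, ε)
All input consumed in state s1 with stack ε.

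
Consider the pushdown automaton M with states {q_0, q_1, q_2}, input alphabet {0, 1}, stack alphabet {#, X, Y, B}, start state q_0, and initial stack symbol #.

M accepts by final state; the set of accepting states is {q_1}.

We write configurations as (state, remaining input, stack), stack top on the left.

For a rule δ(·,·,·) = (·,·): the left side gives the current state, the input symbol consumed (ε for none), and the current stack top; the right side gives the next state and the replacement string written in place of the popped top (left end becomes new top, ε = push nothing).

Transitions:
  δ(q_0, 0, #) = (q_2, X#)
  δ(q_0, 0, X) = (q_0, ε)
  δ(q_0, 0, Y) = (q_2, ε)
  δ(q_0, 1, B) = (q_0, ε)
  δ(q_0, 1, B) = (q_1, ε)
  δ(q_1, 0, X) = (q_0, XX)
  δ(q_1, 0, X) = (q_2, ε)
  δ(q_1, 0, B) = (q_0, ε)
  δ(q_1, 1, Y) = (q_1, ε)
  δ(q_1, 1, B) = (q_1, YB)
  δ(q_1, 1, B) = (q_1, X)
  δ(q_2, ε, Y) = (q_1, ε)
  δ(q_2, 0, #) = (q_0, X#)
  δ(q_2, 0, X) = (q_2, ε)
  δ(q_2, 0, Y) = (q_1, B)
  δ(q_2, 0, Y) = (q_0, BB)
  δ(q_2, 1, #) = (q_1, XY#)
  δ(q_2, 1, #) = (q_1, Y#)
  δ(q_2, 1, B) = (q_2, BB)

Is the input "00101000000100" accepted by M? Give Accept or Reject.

Reject

No computation consumes all input and reaches a final state.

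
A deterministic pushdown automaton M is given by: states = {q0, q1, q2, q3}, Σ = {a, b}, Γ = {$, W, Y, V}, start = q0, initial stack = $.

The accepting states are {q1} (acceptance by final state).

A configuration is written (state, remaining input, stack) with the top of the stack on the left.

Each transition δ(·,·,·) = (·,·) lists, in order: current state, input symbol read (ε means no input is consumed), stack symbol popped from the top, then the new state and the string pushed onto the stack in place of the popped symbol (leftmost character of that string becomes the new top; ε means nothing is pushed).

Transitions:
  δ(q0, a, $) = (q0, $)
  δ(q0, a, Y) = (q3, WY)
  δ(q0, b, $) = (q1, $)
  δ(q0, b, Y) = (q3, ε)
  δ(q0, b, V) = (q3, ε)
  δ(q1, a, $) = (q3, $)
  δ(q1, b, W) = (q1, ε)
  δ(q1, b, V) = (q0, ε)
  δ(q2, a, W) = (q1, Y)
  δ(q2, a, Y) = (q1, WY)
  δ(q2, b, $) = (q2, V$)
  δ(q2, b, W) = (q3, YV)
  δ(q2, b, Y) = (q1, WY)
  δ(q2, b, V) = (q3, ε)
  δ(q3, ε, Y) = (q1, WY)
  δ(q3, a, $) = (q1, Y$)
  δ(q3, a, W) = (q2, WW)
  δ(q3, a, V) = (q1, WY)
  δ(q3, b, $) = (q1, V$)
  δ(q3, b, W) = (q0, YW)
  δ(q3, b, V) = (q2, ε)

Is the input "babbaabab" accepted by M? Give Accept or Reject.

Accept

(q0, babbaabab, $)
  read b, top $: go to q1, push $ → (q1, abbaabab, $)
  read a, top $: go to q3, push $ → (q3, bbaabab, $)
  read b, top $: go to q1, push V$ → (q1, baabab, V$)
  read b, top V: go to q0, push ε → (q0, aabab, $)
  read a, top $: go to q0, push $ → (q0, abab, $)
  read a, top $: go to q0, push $ → (q0, bab, $)
  read b, top $: go to q1, push $ → (q1, ab, $)
  read a, top $: go to q3, push $ → (q3, b, $)
  read b, top $: go to q1, push V$ → (q1, ε, V$)
All input consumed; state q1 ∈ F.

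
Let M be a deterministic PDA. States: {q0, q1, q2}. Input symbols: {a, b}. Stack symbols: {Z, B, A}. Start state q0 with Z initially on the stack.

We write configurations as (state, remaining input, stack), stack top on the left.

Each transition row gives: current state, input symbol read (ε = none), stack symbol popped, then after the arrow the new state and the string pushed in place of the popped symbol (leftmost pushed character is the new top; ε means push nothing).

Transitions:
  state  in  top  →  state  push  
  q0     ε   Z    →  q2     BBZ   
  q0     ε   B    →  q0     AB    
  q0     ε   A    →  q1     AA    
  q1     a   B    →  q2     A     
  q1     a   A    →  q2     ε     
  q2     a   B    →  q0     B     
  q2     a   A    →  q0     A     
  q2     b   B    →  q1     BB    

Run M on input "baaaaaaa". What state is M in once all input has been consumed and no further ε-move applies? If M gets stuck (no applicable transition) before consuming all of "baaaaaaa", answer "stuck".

(q0, baaaaaaa, Z)
  ε-move, top Z: go to q2, push BBZ → (q2, baaaaaaa, BBZ)
  read b, top B: go to q1, push BB → (q1, aaaaaaa, BBBZ)
  read a, top B: go to q2, push A → (q2, aaaaaa, ABBZ)
  read a, top A: go to q0, push A → (q0, aaaaa, ABBZ)
  ε-move, top A: go to q1, push AA → (q1, aaaaa, AABBZ)
  read a, top A: go to q2, push ε → (q2, aaaa, ABBZ)
  read a, top A: go to q0, push A → (q0, aaa, ABBZ)
  ε-move, top A: go to q1, push AA → (q1, aaa, AABBZ)
  read a, top A: go to q2, push ε → (q2, aa, ABBZ)
  read a, top A: go to q0, push A → (q0, a, ABBZ)
  ε-move, top A: go to q1, push AA → (q1, a, AABBZ)
  read a, top A: go to q2, push ε → (q2, ε, ABBZ)
All input consumed; M is in state q2.

q2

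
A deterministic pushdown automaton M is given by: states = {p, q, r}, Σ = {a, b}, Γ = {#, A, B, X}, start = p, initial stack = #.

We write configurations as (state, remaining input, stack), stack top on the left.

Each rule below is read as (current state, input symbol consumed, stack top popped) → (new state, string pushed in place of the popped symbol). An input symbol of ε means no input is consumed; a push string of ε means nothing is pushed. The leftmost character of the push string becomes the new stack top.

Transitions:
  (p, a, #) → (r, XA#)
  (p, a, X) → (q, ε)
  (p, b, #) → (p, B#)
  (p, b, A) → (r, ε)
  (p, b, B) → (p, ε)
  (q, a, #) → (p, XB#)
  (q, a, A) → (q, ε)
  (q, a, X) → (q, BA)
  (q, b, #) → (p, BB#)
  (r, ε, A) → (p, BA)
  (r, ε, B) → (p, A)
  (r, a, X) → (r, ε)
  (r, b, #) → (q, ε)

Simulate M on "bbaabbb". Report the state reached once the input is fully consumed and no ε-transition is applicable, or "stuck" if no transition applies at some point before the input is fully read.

q

(p, bbaabbb, #) ⊢ (p, baabbb, B#) ⊢ (p, aabbb, #) ⊢ (r, abbb, XA#) ⊢ (r, bbb, A#) ⊢ (p, bbb, BA#) ⊢ (p, bb, A#) ⊢ (r, b, #) ⊢ (q, ε, ε)
All input consumed; M is in state q.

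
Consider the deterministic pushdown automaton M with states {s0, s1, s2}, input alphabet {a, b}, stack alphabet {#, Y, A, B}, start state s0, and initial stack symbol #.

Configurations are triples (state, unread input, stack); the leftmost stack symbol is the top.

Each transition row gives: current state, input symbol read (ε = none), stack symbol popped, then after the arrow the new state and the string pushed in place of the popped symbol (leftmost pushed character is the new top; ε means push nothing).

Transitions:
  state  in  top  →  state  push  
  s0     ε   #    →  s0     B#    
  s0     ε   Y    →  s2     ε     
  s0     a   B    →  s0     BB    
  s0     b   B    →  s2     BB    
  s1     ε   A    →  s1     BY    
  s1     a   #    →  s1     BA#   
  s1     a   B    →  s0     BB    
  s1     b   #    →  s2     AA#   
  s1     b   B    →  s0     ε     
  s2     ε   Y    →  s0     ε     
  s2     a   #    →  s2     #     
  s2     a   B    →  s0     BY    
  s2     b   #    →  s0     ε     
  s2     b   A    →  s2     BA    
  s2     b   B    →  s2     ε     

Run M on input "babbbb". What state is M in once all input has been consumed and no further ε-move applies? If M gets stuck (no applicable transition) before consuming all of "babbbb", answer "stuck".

s2

(s0, babbbb, #)
  ε-move, top #: go to s0, push B# → (s0, babbbb, B#)
  read b, top B: go to s2, push BB → (s2, abbbb, BB#)
  read a, top B: go to s0, push BY → (s0, bbbb, BYB#)
  read b, top B: go to s2, push BB → (s2, bbb, BBYB#)
  read b, top B: go to s2, push ε → (s2, bb, BYB#)
  read b, top B: go to s2, push ε → (s2, b, YB#)
  ε-move, top Y: go to s0, push ε → (s0, b, B#)
  read b, top B: go to s2, push BB → (s2, ε, BB#)
All input consumed; M is in state s2.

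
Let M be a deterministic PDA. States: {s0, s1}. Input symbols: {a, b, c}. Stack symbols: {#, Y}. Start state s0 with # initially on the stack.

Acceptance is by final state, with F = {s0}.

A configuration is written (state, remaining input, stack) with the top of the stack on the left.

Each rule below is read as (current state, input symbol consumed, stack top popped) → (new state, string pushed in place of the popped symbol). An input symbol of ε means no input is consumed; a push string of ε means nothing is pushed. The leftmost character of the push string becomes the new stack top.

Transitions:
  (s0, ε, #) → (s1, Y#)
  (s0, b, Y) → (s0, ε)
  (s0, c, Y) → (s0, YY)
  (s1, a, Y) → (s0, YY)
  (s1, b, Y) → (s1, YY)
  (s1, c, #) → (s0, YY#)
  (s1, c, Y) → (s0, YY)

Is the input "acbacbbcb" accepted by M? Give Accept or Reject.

Reject

(s0, acbacbbcb, #) ⊢ (s1, acbacbbcb, Y#) ⊢ (s0, cbacbbcb, YY#) ⊢ (s0, bacbbcb, YYY#) ⊢ (s0, acbbcb, YY#)
No transition applies at (s0, acbbcb, YY#); input not fully consumed.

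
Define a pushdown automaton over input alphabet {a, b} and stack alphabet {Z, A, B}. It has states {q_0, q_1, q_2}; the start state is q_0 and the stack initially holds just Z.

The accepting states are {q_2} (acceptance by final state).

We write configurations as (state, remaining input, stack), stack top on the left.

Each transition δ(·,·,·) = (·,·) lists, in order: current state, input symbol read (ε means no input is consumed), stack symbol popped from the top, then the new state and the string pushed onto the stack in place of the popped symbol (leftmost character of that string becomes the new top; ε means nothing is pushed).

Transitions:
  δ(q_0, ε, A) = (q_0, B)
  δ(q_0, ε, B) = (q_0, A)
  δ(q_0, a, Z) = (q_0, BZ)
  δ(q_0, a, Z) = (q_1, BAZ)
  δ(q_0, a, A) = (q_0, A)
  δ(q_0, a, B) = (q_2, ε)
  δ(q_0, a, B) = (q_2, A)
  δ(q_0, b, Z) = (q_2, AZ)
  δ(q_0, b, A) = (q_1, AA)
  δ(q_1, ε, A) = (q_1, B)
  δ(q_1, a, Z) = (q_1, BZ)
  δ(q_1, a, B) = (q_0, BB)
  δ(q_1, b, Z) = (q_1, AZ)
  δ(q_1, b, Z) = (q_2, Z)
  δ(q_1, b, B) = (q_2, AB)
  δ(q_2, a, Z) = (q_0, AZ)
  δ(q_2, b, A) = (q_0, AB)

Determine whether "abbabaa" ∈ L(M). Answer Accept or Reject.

One accepting computation: (q_0, abbabaa, Z) ⊢ (q_1, bbabaa, BAZ) ⊢ (q_2, babaa, ABAZ) ⊢ (q_0, abaa, ABBAZ) ⊢ (q_0, baa, ABBAZ) ⊢ (q_1, aa, AABBAZ) ⊢ (q_1, aa, BABBAZ) ⊢ (q_0, a, BBABBAZ) ⊢ (q_2, ε, BABBAZ)
All input consumed and state q_2 ∈ F.

Accept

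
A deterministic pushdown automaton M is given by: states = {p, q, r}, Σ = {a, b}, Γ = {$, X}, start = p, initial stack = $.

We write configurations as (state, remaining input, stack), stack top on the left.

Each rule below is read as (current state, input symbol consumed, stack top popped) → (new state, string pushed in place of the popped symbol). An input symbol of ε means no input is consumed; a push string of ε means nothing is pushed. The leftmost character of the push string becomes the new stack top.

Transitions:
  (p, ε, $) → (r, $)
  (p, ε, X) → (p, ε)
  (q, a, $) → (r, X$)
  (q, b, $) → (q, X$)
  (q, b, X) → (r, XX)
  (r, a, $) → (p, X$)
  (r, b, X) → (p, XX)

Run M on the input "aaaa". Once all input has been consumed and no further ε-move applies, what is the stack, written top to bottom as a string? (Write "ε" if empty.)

$

(p, aaaa, $)
  ε-move, top $: go to r, push $ → (r, aaaa, $)
  read a, top $: go to p, push X$ → (p, aaa, X$)
  ε-move, top X: go to p, push ε → (p, aaa, $)
  ε-move, top $: go to r, push $ → (r, aaa, $)
  read a, top $: go to p, push X$ → (p, aa, X$)
  ε-move, top X: go to p, push ε → (p, aa, $)
  ε-move, top $: go to r, push $ → (r, aa, $)
  read a, top $: go to p, push X$ → (p, a, X$)
  ε-move, top X: go to p, push ε → (p, a, $)
  ε-move, top $: go to r, push $ → (r, a, $)
  read a, top $: go to p, push X$ → (p, ε, X$)
  ε-move, top X: go to p, push ε → (p, ε, $)
  ε-move, top $: go to r, push $ → (r, ε, $)
All input consumed in state r with stack $.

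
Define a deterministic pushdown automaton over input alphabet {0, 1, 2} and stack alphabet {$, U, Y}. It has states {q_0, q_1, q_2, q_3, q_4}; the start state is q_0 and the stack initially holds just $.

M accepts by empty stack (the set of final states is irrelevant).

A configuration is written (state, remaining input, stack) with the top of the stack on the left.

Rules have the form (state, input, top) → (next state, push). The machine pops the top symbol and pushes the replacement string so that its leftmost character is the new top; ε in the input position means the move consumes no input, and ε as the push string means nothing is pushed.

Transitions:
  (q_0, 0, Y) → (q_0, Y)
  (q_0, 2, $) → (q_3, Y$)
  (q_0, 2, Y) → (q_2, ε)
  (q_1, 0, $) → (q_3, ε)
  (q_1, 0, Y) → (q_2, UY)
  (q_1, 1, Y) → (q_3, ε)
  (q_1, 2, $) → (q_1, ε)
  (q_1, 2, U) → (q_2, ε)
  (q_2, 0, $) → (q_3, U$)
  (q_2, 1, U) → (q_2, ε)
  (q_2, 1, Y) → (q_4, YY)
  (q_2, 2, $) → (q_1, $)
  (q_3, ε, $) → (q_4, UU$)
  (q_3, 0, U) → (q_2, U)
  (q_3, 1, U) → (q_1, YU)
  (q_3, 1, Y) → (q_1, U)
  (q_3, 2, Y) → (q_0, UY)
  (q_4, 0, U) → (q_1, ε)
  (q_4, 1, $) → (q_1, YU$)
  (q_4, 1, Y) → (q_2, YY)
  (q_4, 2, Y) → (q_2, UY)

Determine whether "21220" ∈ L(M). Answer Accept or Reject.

Accept

(q_0, 21220, $)
  read 2, top $: go to q_3, push Y$ → (q_3, 1220, Y$)
  read 1, top Y: go to q_1, push U → (q_1, 220, U$)
  read 2, top U: go to q_2, push ε → (q_2, 20, $)
  read 2, top $: go to q_1, push $ → (q_1, 0, $)
  read 0, top $: go to q_3, push ε → (q_3, ε, ε)
All input consumed and the stack is empty.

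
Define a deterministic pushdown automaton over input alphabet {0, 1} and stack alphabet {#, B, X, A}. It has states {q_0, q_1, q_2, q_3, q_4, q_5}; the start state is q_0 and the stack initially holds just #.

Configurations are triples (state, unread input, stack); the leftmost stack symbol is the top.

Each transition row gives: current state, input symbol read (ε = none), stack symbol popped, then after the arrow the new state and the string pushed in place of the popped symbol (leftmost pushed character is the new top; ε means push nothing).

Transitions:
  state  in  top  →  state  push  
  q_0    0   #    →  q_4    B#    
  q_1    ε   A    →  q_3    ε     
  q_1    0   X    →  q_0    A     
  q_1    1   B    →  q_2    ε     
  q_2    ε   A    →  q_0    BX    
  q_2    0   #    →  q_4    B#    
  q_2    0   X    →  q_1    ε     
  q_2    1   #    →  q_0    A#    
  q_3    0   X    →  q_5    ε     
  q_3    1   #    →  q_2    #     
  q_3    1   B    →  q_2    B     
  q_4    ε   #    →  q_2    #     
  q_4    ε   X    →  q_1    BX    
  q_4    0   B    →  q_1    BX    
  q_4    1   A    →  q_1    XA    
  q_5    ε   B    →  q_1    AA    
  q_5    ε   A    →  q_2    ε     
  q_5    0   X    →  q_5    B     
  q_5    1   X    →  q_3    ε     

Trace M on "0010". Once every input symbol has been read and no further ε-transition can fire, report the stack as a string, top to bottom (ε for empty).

(q_0, 0010, #)
  read 0, top #: go to q_4, push B# → (q_4, 010, B#)
  read 0, top B: go to q_1, push BX → (q_1, 10, BX#)
  read 1, top B: go to q_2, push ε → (q_2, 0, X#)
  read 0, top X: go to q_1, push ε → (q_1, ε, #)
All input consumed in state q_1 with stack #.

#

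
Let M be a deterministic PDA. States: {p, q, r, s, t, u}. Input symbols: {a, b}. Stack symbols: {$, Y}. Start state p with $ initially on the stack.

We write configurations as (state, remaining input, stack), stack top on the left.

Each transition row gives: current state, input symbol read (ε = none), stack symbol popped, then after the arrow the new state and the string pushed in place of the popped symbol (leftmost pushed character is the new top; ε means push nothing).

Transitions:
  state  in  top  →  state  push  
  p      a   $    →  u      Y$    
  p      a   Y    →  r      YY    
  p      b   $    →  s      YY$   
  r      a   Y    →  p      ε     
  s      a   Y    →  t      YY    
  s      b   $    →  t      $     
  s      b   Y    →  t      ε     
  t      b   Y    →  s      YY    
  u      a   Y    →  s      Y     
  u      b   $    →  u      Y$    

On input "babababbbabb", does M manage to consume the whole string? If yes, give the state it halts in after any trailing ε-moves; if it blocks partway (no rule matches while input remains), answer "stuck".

(p, babababbbabb, $)
  read b, top $: go to s, push YY$ → (s, abababbbabb, YY$)
  read a, top Y: go to t, push YY → (t, bababbbabb, YYY$)
  read b, top Y: go to s, push YY → (s, ababbbabb, YYYY$)
  read a, top Y: go to t, push YY → (t, babbbabb, YYYYY$)
  read b, top Y: go to s, push YY → (s, abbbabb, YYYYYY$)
  read a, top Y: go to t, push YY → (t, bbbabb, YYYYYYY$)
  read b, top Y: go to s, push YY → (s, bbabb, YYYYYYYY$)
  read b, top Y: go to t, push ε → (t, babb, YYYYYYY$)
  read b, top Y: go to s, push YY → (s, abb, YYYYYYYY$)
  read a, top Y: go to t, push YY → (t, bb, YYYYYYYYY$)
  read b, top Y: go to s, push YY → (s, b, YYYYYYYYYY$)
  read b, top Y: go to t, push ε → (t, ε, YYYYYYYYY$)
All input consumed; M is in state t.

t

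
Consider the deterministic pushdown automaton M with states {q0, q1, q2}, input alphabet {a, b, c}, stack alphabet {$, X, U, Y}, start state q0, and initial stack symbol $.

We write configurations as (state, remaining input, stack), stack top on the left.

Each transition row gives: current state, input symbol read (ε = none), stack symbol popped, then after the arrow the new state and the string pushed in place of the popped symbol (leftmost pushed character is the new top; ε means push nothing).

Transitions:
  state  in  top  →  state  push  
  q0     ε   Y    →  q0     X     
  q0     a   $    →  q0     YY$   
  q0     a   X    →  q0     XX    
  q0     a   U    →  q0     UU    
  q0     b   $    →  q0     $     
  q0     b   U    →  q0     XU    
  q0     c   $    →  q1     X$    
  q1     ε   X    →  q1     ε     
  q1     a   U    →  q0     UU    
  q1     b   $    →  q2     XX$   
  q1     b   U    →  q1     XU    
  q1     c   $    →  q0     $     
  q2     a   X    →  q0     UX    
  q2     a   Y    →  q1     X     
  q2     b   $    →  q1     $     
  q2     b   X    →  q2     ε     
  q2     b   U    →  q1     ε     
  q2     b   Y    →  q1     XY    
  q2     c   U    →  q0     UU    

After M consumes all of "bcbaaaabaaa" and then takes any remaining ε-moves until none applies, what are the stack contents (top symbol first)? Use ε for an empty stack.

(q0, bcbaaaabaaa, $)
  read b, top $: go to q0, push $ → (q0, cbaaaabaaa, $)
  read c, top $: go to q1, push X$ → (q1, baaaabaaa, X$)
  ε-move, top X: go to q1, push ε → (q1, baaaabaaa, $)
  read b, top $: go to q2, push XX$ → (q2, aaaabaaa, XX$)
  read a, top X: go to q0, push UX → (q0, aaabaaa, UXX$)
  read a, top U: go to q0, push UU → (q0, aabaaa, UUXX$)
  read a, top U: go to q0, push UU → (q0, abaaa, UUUXX$)
  read a, top U: go to q0, push UU → (q0, baaa, UUUUXX$)
  read b, top U: go to q0, push XU → (q0, aaa, XUUUUXX$)
  read a, top X: go to q0, push XX → (q0, aa, XXUUUUXX$)
  read a, top X: go to q0, push XX → (q0, a, XXXUUUUXX$)
  read a, top X: go to q0, push XX → (q0, ε, XXXXUUUUXX$)
All input consumed in state q0 with stack XXXXUUUUXX$.

XXXXUUUUXX$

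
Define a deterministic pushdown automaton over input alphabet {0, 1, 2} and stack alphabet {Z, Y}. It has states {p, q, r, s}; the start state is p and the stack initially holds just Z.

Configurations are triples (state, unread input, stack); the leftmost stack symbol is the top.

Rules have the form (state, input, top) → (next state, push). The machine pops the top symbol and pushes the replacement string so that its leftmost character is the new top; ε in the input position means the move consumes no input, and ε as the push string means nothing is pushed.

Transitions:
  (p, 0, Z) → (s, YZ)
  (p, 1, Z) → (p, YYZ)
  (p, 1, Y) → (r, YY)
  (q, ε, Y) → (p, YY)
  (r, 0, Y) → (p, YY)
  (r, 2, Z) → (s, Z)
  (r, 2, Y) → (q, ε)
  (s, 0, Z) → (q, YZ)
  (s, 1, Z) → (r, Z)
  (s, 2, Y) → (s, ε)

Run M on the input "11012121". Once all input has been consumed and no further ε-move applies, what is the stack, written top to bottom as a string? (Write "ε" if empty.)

YYYYYYYZ

(p, 11012121, Z)
  read 1, top Z: go to p, push YYZ → (p, 1012121, YYZ)
  read 1, top Y: go to r, push YY → (r, 012121, YYYZ)
  read 0, top Y: go to p, push YY → (p, 12121, YYYYZ)
  read 1, top Y: go to r, push YY → (r, 2121, YYYYYZ)
  read 2, top Y: go to q, push ε → (q, 121, YYYYZ)
  ε-move, top Y: go to p, push YY → (p, 121, YYYYYZ)
  read 1, top Y: go to r, push YY → (r, 21, YYYYYYZ)
  read 2, top Y: go to q, push ε → (q, 1, YYYYYZ)
  ε-move, top Y: go to p, push YY → (p, 1, YYYYYYZ)
  read 1, top Y: go to r, push YY → (r, ε, YYYYYYYZ)
All input consumed in state r with stack YYYYYYYZ.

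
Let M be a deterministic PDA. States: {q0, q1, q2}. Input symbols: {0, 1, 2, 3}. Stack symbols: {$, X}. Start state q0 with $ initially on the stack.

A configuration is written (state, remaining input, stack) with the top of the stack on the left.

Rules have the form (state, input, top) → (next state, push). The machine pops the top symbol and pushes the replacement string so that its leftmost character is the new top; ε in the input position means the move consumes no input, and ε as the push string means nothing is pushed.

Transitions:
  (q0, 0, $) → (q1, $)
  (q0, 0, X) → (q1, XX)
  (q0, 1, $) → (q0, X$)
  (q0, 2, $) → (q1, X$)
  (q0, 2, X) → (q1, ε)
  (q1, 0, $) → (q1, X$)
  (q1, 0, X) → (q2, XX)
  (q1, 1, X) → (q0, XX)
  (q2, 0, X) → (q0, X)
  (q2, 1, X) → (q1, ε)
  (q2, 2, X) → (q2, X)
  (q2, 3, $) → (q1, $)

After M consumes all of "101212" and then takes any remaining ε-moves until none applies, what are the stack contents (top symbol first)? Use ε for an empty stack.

(q0, 101212, $) ⊢ (q0, 01212, X$) ⊢ (q1, 1212, XX$) ⊢ (q0, 212, XXX$) ⊢ (q1, 12, XX$) ⊢ (q0, 2, XXX$) ⊢ (q1, ε, XX$)
All input consumed in state q1 with stack XX$.

XX$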